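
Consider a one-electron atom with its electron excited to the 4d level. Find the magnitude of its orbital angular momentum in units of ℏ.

|L| = √6 ℏ ≈ 2.449ℏ

The 4d level has l = 2.
|L| = ℏ√(l(l+1)) = ℏ√(2·3) = √6 ℏ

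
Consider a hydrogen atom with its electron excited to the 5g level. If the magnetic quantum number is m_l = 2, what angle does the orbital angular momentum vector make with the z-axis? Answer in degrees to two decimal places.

The 5g level has l = 4.
|L|² = l(l+1)ℏ² = 20ℏ², so |L| = 2√5 ℏ.
L_z = m_l ℏ = 2ℏ.
cos θ = L_z/|L| = 2/√20, so θ ≈ 63.43°.

θ ≈ 63.43°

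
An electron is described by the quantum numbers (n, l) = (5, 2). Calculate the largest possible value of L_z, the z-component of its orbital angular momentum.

L_z,max = 2ℏ

L_z = m_l ℏ with m_l ∈ {−2, …, 2}; the maximum is m_l = 2.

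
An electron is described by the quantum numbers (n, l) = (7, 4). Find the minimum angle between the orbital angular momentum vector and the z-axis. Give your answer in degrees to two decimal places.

θ_min ≈ 26.57°

|L| = ℏ√(l(l+1)) = 2√5 ℏ.
The smallest angle corresponds to the largest L_z, i.e. m_l = l = 4, giving L_z = 4ℏ.
cos θ_min = 4/√20, so θ_min ≈ 26.57°.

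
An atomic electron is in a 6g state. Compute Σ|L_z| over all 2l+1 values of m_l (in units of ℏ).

6g means n = 6, l = 4.
The allowed m_l values are -4, -3, -2, -1, 0, 1, 2, 3, 4.
Σ|m_l| = l(l+1) = 20.

Σ|L_z| = 20 ℏ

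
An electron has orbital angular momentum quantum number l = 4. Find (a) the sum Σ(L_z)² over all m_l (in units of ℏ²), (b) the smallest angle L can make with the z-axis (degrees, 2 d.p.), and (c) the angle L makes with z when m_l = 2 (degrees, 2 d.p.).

Σ m_l² = 60, so Σ(L_z)² = 60 ℏ².
cos θ_min = 4/√20, so θ_min ≈ 26.57°.
For m_l = 2: cos θ = 2/√20, θ ≈ 63.43°.

Σ(L_z)² = 60 ℏ²; θ_min ≈ 26.57°; θ(m_l=2) ≈ 63.43°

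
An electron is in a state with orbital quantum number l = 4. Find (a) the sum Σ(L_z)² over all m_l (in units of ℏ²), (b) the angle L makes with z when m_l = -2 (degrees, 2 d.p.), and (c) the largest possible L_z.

Σ(L_z)² = 60 ℏ²; θ(m_l=-2) ≈ 116.57°; L_z,max = 4ℏ

Σ m_l² = 60, so Σ(L_z)² = 60 ℏ².
For m_l = -2: cos θ = -2/√20, θ ≈ 116.57°.
L_z,max = lℏ = 4ℏ.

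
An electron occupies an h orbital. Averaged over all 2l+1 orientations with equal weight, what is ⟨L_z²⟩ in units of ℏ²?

⟨L_z²⟩ = 10 ℏ²

An h state has l = 5.
The allowed m_l values are -5, -4, -3, -2, -1, 0, 1, 2, 3, 4, 5.
⟨L_z²⟩ = ℏ²·(Σ m_l²)/(2l+1) = ℏ²·110/11 = 10ℏ².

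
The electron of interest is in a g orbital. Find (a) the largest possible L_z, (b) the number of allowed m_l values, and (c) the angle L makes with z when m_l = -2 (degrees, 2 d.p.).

L_z,max = 4ℏ; 9 values; θ(m_l=-2) ≈ 116.57°

For a g orbital, l = 4.
L_z,max = lℏ = 4ℏ.
There are 2l+1 = 9 values of m_l.
For m_l = -2: cos θ = -2/√20, θ ≈ 116.57°.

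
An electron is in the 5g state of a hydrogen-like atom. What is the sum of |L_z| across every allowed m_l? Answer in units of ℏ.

Σ|L_z| = 20 ℏ

The 5g subshell has l = 4.
m_l ∈ {-4, -3, -2, -1, 0, 1, 2, 3, 4}.
Σ|m_l| = l(l+1) = 20.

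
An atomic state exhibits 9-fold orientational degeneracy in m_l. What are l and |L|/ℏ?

l = 4, |L| = 2√5 ℏ ≈ 4.472ℏ

Since there are 2l+1 = 9 values of m_l, l = 4.
Then |L| = √(l(l+1)) ℏ = 2√5 ℏ.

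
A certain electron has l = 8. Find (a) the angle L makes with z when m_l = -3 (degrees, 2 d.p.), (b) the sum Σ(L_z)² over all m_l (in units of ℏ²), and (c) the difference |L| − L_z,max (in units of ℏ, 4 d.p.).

θ(m_l=-3) ≈ 110.70°; Σ(L_z)² = 408 ℏ²; |L|−L_z,max ≈ 0.4853ℏ

For m_l = -3: cos θ = -3/√72, θ ≈ 110.70°.
Σ m_l² = 408, so Σ(L_z)² = 408 ℏ².
|L| − L_z,max = (6√2 − 8)ℏ ≈ 0.4853ℏ.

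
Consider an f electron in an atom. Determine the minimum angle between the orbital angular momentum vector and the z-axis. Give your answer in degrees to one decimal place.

An f state has l = 3.
|L|² = l(l+1)ℏ² = 12ℏ², so |L| = 2√3 ℏ.
The smallest angle corresponds to the largest L_z, i.e. m_l = l = 3, giving L_z = 3ℏ.
cos θ_min = 3/√12, so θ_min ≈ 30.0°.

θ_min ≈ 30.0°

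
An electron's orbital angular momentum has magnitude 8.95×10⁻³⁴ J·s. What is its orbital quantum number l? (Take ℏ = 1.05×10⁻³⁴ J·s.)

l = 8

Dividing by ℏ: |L|/ℏ ≈ 8.524.
Set l(l+1) = 72.66; the integer solution is l = 8.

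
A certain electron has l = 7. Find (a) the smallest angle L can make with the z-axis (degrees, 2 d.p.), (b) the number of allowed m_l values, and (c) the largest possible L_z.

θ_min ≈ 20.70°; 15 values; L_z,max = 7ℏ

cos θ_min = 7/√56, so θ_min ≈ 20.70°.
There are 2l+1 = 15 values of m_l.
L_z,max = lℏ = 7ℏ.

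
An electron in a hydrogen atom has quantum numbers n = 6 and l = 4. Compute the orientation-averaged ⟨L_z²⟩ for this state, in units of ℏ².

The allowed m_l values are -4, -3, -2, -1, 0, 1, 2, 3, 4.
⟨L_z²⟩ = ℏ²·(Σ m_l²)/(2l+1) = ℏ²·60/9 = 6.667ℏ².

⟨L_z²⟩ = 6.667 ℏ²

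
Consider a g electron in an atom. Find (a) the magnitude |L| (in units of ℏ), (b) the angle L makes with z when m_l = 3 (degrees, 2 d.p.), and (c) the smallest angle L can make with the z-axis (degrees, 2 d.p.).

|L| = 2√5 ℏ ≈ 4.472ℏ; θ(m_l=3) ≈ 47.87°; θ_min ≈ 26.57°

A g state has l = 4.
|L| = ℏ√(4·5) = 2√5 ℏ ≈ 4.472ℏ.
For m_l = 3: cos θ = 3/√20, θ ≈ 47.87°.
cos θ_min = 4/√20, so θ_min ≈ 26.57°.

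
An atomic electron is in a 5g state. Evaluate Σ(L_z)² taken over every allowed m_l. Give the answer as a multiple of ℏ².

The 5g subshell has l = 4.
The allowed m_l values are -4, -3, -2, -1, 0, 1, 2, 3, 4.
Summing m² from −4 to 4: Σ m_l² = 60.

Σ(L_z)² = 60 ℏ²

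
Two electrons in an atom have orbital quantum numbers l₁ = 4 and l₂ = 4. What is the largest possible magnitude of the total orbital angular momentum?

|L_tot|_max = 6√2 ℏ ≈ 8.485ℏ

The total orbital quantum number L ranges from |l₁ − l₂| to l₁ + l₂ in integer steps.
Allowed values: L = 0, 1, 2, 3, 4, 5, 6, 7, 8.
The largest magnitude corresponds to L = 8: |L_tot| = ℏ√(8·9) = 6√2 ℏ.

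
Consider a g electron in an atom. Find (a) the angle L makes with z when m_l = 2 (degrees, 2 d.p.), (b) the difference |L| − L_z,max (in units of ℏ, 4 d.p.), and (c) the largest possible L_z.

θ(m_l=2) ≈ 63.43°; |L|−L_z,max ≈ 0.4721ℏ; L_z,max = 4ℏ

A g state has l = 4.
For m_l = 2: cos θ = 2/√20, θ ≈ 63.43°.
|L| − L_z,max = (2√5 − 4)ℏ ≈ 0.4721ℏ.
L_z,max = lℏ = 4ℏ.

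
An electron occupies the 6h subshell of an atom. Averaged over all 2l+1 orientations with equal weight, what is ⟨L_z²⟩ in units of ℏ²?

6h means n = 6, l = 5.
The allowed m_l values are -5, -4, -3, -2, -1, 0, 1, 2, 3, 4, 5.
⟨L_z²⟩ = ℏ²·(Σ m_l²)/(2l+1) = ℏ²·110/11 = 10ℏ².

⟨L_z²⟩ = 10 ℏ²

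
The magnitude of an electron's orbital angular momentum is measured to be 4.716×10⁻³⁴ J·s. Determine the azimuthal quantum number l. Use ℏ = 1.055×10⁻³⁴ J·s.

l = 4

Dividing by ℏ: |L|/ℏ ≈ 4.470.
(|L|/ℏ)² = l(l+1) ≈ 19.98 ⇒ l = 4.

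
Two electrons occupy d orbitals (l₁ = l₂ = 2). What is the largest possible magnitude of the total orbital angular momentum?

Angular momentum addition gives L = |l₁ − l₂|, …, l₁ + l₂.
L ∈ {0, 1, 2, 3, 4}.
The largest magnitude corresponds to L = 4: |L_tot| = ℏ√(4·5) = 2√5 ℏ.

|L_tot|_max = 2√5 ℏ ≈ 4.472ℏ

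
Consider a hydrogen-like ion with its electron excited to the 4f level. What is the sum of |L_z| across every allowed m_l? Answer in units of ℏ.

Σ|L_z| = 12 ℏ

The 4f level has l = 3.
The allowed m_l values are -3, -2, -1, 0, 1, 2, 3.
Σ|m_l| = 2·3(3+1)/2 = 12.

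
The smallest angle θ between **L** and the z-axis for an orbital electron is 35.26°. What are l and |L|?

cos θ_min = l/√(l(l+1)) = √(l/(l+1)), so l/(l+1) = cos²(35.26°) = 0.6667.
Solving: l = 2.
Then |L| = ℏ√(2·3) = √6 ℏ.

l = 2, |L| = √6 ℏ ≈ 2.449ℏ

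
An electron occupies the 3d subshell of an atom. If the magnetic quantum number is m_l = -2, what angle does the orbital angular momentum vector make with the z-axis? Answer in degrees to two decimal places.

The 3d subshell has l = 2.
|L| = √(l(l+1)) ℏ = √6 ℏ.
L_z = m_l ℏ = −2ℏ.
cos θ = L_z/|L| = -2/√6, so θ ≈ 144.74°.

θ ≈ 144.74°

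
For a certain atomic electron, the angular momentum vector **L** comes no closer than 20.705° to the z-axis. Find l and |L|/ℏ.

At minimum angle, m_l = l, so cos θ = l/√(l(l+1)); cos²θ = l/(l+1) = 0.8750.
Solving: l = 7.
Then |L| = ℏ√(7·8) = 2√14 ℏ.

l = 7, |L| = 2√14 ℏ ≈ 7.483ℏ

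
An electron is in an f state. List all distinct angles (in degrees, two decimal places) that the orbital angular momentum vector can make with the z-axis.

An f state has l = 3.
|L| = √(l(l+1)) ℏ = 2√3 ℏ.
cos θ = m_l/√12 for each m_l ∈ {-3, -2, -1, 0, 1, 2, 3}.

θ ∈ {30.00°, 54.74°, 73.22°, 90.00°, 106.78°, 125.26°, 150.00°}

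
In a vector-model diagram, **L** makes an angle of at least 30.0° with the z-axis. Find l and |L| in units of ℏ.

l = 3, |L| = 2√3 ℏ ≈ 3.464ℏ

cos²θ_min = l/(l+1) = 0.7500.
l = cos²θ/sin²θ ≈ 3.
Then |L| = ℏ√(3·4) = 2√3 ℏ.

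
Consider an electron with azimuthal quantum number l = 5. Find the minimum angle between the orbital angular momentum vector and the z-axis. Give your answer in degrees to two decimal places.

θ_min ≈ 24.09°

|L| = ℏ√(l(l+1)) = √30 ℏ.
The smallest angle corresponds to the largest L_z, i.e. m_l = l = 5, giving L_z = 5ℏ.
cos θ_min = 5/√30, so θ_min ≈ 24.09°.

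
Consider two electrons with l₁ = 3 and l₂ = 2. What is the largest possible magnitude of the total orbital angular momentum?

By the triangle rule, |l₁ − l₂| ≤ L ≤ l₁ + l₂.
L ∈ {1, 2, 3, 4, 5}.
The largest magnitude corresponds to L = 5: |L_tot| = ℏ√(5·6) = √30 ℏ.

|L_tot|_max = √30 ℏ ≈ 5.477ℏ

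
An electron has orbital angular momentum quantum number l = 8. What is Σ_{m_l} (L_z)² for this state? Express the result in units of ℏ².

Σ(L_z)² = 408 ℏ²

m_l runs from −8 to 8, i.e. {-8, -7, -6, -5, -4, -3, -2, -1, 0, 1, 2, 3, 4, 5, 6, 7, 8}.
Σ m_l² = 2·(1 + 4 + 9 + 16 + 25 + 36 + 49 + 64) = 408.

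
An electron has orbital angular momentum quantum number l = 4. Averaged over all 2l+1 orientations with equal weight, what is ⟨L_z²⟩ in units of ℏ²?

The allowed m_l values are -4, -3, -2, -1, 0, 1, 2, 3, 4.
Average of L_z² over 9 states: 60/9 ℏ² = 6.667 ℏ².

⟨L_z²⟩ = 6.667 ℏ²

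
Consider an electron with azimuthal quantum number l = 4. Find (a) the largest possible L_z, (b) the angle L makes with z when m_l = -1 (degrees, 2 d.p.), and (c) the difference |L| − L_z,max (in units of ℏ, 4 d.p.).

L_z,max = lℏ = 4ℏ.
For m_l = -1: cos θ = -1/√20, θ ≈ 102.92°.
|L| − L_z,max = (2√5 − 4)ℏ ≈ 0.4721ℏ.

L_z,max = 4ℏ; θ(m_l=-1) ≈ 102.92°; |L|−L_z,max ≈ 0.4721ℏ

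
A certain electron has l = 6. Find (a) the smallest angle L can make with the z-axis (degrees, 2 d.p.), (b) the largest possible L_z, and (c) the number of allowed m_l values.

cos θ_min = 6/√42, so θ_min ≈ 22.21°.
L_z,max = lℏ = 6ℏ.
There are 2l+1 = 13 values of m_l.

θ_min ≈ 22.21°; L_z,max = 6ℏ; 13 values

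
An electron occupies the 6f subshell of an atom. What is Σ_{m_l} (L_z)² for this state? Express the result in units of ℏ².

6f means n = 6, l = 3.
m_l runs from −3 to 3, i.e. {-3, -2, -1, 0, 1, 2, 3}.
Σ m_l² = l(l+1)(2l+1)/3 = 3·4·7/3 = 28.

Σ(L_z)² = 28 ℏ²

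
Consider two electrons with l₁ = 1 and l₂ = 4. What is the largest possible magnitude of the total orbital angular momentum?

By the triangle rule, |l₁ − l₂| ≤ L ≤ l₁ + l₂.
L ∈ {3, 4, 5}.
The largest magnitude corresponds to L = 5: |L_tot| = ℏ√(5·6) = √30 ℏ.

|L_tot|_max = √30 ℏ ≈ 5.477ℏ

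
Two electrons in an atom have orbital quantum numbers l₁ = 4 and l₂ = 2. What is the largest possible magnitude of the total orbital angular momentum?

|L_tot|_max = √42 ℏ ≈ 6.481ℏ

The total orbital quantum number L ranges from |l₁ − l₂| to l₁ + l₂ in integer steps.
L ∈ {2, 3, 4, 5, 6}.
The largest magnitude corresponds to L = 6: |L_tot| = ℏ√(6·7) = √42 ℏ.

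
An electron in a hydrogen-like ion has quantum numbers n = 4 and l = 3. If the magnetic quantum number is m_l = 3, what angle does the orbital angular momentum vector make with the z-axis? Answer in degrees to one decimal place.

θ ≈ 30.0°

|L|² = l(l+1)ℏ² = 12ℏ², so |L| = 2√3 ℏ.
L_z = m_l ℏ = 3ℏ.
cos θ = L_z/|L| = 3/√12, so θ ≈ 30.0°.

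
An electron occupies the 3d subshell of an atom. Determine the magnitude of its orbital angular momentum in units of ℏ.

|L| = √6 ℏ ≈ 2.449ℏ

3d means n = 3, l = 2.
|L| = ℏ√(l(l+1)) = ℏ√(2·3) = √6 ℏ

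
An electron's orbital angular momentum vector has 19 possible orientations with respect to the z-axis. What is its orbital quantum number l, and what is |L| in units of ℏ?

l = 9, |L| = 3√10 ℏ ≈ 9.487ℏ

Since there are 2l+1 = 19 values of m_l, l = 9.
|L| = ℏ√(l(l+1)) = ℏ√(9·10) = 3√10 ℏ.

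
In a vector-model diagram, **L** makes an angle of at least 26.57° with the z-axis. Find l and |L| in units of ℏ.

l = 4, |L| = 2√5 ℏ ≈ 4.472ℏ

At minimum angle, m_l = l, so cos θ = l/√(l(l+1)); cos²θ = l/(l+1) = 0.7999.
Thus l = 0.7999/(1 − 0.7999) ≈ 4.
Then |L| = ℏ√(4·5) = 2√5 ℏ.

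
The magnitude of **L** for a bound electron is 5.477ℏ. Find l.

l = 5

(|L|/ℏ)² = l(l+1) = 30.
l² + l − 30 = 0 ⇒ l = 5.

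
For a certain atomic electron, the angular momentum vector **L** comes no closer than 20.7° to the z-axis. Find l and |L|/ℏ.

cos²θ_min = l/(l+1) = 0.8751.
Solving: l = 7.
Then |L| = ℏ√(7·8) = 2√14 ℏ.

l = 7, |L| = 2√14 ℏ ≈ 7.483ℏ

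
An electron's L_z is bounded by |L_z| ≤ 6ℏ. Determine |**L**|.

|L| = √42 ℏ ≈ 6.481ℏ

Since max m_l = l, l = 6.
|L| = √(l(l+1)) ℏ = √42 ℏ.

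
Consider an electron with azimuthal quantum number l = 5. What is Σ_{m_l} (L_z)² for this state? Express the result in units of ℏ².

m_l runs from −5 to 5, i.e. {-5, -4, -3, -2, -1, 0, 1, 2, 3, 4, 5}.
Summing m² from −5 to 5: Σ m_l² = 110.

Σ(L_z)² = 110 ℏ²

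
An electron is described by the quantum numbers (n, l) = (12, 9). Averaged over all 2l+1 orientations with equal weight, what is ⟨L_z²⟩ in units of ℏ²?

m_l runs from −9 to 9, i.e. {-9, -8, -7, -6, -5, -4, -3, -2, -1, 0, 1, 2, 3, 4, 5, 6, 7, 8, 9}.
⟨L_z²⟩ = ℏ²·l(l+1)/3 = 30ℏ².

⟨L_z²⟩ = 30 ℏ²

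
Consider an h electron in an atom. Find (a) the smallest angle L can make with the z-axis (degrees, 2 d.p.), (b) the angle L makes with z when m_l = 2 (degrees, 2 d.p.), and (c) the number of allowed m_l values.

The letter h corresponds to l = 5.
cos θ_min = 5/√30, so θ_min ≈ 24.09°.
For m_l = 2: cos θ = 2/√30, θ ≈ 68.58°.
There are 2l+1 = 11 values of m_l.

θ_min ≈ 24.09°; θ(m_l=2) ≈ 68.58°; 11 values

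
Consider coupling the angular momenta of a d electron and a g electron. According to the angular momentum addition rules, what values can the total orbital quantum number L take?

L runs from |2 − 4| = 2 to 2 + 4 = 6.
Allowed values: L = 2, 3, 4, 5, 6.

L = 2, 3, 4, 5, 6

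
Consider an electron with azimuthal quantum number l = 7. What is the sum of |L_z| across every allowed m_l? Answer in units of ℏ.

The allowed m_l values are -7, -6, -5, -4, -3, -2, -1, 0, 1, 2, 3, 4, 5, 6, 7.
Σ|m_l| = 2(1+2+…+7) = 56.

Σ|L_z| = 56 ℏ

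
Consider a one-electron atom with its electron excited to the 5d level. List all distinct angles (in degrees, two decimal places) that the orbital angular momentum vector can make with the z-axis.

θ ∈ {35.26°, 65.91°, 90.00°, 114.09°, 144.74°}

The 5d level has l = 2.
|L| = ℏ√(l(l+1)) = √6 ℏ.
cos θ = m_l/√6 for each m_l ∈ {-2, -1, 0, 1, 2}.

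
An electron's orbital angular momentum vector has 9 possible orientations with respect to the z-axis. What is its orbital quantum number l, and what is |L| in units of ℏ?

Since there are 2l+1 = 9 values of m_l, l = 4.
Then |L| = √(l(l+1)) ℏ = 2√5 ℏ.

l = 4, |L| = 2√5 ℏ ≈ 4.472ℏ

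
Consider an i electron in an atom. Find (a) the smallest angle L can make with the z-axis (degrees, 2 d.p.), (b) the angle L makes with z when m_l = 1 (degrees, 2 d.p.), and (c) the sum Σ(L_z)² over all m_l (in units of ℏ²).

I corresponds to l = 6.
cos θ_min = 6/√42, so θ_min ≈ 22.21°.
For m_l = 1: cos θ = 1/√42, θ ≈ 81.12°.
Σ m_l² = 182, so Σ(L_z)² = 182 ℏ².

θ_min ≈ 22.21°; θ(m_l=1) ≈ 81.12°; Σ(L_z)² = 182 ℏ²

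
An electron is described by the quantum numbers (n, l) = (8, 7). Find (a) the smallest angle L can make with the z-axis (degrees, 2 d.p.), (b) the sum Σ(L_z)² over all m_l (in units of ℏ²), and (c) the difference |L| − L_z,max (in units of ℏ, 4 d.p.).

θ_min ≈ 20.70°; Σ(L_z)² = 280 ℏ²; |L|−L_z,max ≈ 0.4833ℏ

cos θ_min = 7/√56, so θ_min ≈ 20.70°.
Σ m_l² = 280, so Σ(L_z)² = 280 ℏ².
|L| − L_z,max = (2√14 − 7)ℏ ≈ 0.4833ℏ.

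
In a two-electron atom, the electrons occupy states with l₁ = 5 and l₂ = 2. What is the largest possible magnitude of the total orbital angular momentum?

L runs from |5 − 2| = 3 to 5 + 2 = 7.
So L can be 3, 4, 5, 6, 7.
The largest magnitude corresponds to L = 7: |L_tot| = ℏ√(7·8) = 2√14 ℏ.

|L_tot|_max = 2√14 ℏ ≈ 7.483ℏ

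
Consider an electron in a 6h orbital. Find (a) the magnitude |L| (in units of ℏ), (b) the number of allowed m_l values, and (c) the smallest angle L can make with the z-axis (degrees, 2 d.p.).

|L| = √30 ℏ ≈ 5.477ℏ; 11 values; θ_min ≈ 24.09°

The 6h subshell has l = 5.
|L| = ℏ√(5·6) = √30 ℏ ≈ 5.477ℏ.
There are 2l+1 = 11 values of m_l.
cos θ_min = 5/√30, so θ_min ≈ 24.09°.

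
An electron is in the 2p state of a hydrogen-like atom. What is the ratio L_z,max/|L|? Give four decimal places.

The 2p subshell has l = 1.
|L| = √2 ℏ ≈ 1.4142ℏ, while L_z,max = lℏ = 1ℏ.
L_z,max/|L| = 1/√2 = 0.7071.

L_z,max/|L| = 0.7071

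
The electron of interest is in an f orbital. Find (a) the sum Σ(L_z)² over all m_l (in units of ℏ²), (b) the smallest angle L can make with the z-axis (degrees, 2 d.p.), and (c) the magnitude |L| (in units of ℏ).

An f state has l = 3.
Σ m_l² = 28, so Σ(L_z)² = 28 ℏ².
cos θ_min = 3/√12, so θ_min ≈ 30.00°.
|L| = ℏ√(3·4) = 2√3 ℏ ≈ 3.464ℏ.

Σ(L_z)² = 28 ℏ²; θ_min ≈ 30.00°; |L| = 2√3 ℏ ≈ 3.464ℏ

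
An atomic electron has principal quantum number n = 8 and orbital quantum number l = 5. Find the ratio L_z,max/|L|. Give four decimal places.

|L| = √30 ℏ ≈ 5.4772ℏ, while L_z,max = lℏ = 5ℏ.
L_z,max/|L| = 5/√30 = 0.9129.

L_z,max/|L| = 0.9129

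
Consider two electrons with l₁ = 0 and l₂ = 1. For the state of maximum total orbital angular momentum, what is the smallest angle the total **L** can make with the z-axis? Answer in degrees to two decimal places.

θ_min ≈ 45.00°

L runs from |0 − 1| = 1 to 0 + 1 = 1.
L ∈ {1}.
The maximum is L = 1, with |L_tot| = ℏ√(1·2) = √2 ℏ.
The minimum angle with z is arccos(1/√2) ≈ 45.00°.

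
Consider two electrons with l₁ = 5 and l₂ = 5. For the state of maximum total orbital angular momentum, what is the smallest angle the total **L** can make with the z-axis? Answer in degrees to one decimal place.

θ_min ≈ 17.5°

L runs from |5 − 5| = 0 to 5 + 5 = 10.
Allowed values: L = 0, 1, 2, 3, 4, 5, 6, 7, 8, 9, 10.
The maximum is L = 10, with |L_tot| = ℏ√(10·11) = √110 ℏ.
The minimum angle with z is arccos(10/√110) ≈ 17.5°.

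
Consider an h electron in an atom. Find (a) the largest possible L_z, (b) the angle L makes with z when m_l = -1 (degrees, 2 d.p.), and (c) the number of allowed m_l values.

For an h orbital, l = 5.
L_z,max = lℏ = 5ℏ.
For m_l = -1: cos θ = -1/√30, θ ≈ 100.52°.
There are 2l+1 = 11 values of m_l.

L_z,max = 5ℏ; θ(m_l=-1) ≈ 100.52°; 11 values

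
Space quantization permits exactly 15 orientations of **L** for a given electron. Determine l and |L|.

l = 7, |L| = 2√14 ℏ ≈ 7.483ℏ

Since there are 2l+1 = 15 values of m_l, l = 7.
Then |L| = √(l(l+1)) ℏ = 2√14 ℏ.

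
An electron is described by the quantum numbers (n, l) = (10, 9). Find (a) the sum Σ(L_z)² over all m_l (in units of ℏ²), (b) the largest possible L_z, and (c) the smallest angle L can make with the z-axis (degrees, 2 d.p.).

Σ m_l² = 570, so Σ(L_z)² = 570 ℏ².
L_z,max = lℏ = 9ℏ.
cos θ_min = 9/√90, so θ_min ≈ 18.43°.

Σ(L_z)² = 570 ℏ²; L_z,max = 9ℏ; θ_min ≈ 18.43°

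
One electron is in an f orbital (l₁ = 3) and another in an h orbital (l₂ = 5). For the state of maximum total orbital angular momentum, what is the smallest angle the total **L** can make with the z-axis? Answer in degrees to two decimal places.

θ_min ≈ 19.47°

The total orbital quantum number L ranges from |l₁ − l₂| to l₁ + l₂ in integer steps.
So L can be 2, 3, 4, 5, 6, 7, 8.
The maximum is L = 8, with |L_tot| = ℏ√(8·9) = 6√2 ℏ.
The minimum angle with z is arccos(8/√72) ≈ 19.47°.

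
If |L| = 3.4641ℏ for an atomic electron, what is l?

l = 3

(|L|/ℏ)² = l(l+1) = 12.
The positive root is l = 3.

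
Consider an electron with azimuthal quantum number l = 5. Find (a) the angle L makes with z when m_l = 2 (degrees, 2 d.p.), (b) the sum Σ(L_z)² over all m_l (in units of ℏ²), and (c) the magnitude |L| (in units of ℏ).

For m_l = 2: cos θ = 2/√30, θ ≈ 68.58°.
Σ m_l² = 110, so Σ(L_z)² = 110 ℏ².
|L| = ℏ√(5·6) = √30 ℏ ≈ 5.477ℏ.

θ(m_l=2) ≈ 68.58°; Σ(L_z)² = 110 ℏ²; |L| = √30 ℏ ≈ 5.477ℏ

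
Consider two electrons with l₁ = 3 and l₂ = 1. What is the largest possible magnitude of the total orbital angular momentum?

L runs from |3 − 1| = 2 to 3 + 1 = 4.
So L can be 2, 3, 4.
The largest magnitude corresponds to L = 4: |L_tot| = ℏ√(4·5) = 2√5 ℏ.

|L_tot|_max = 2√5 ℏ ≈ 4.472ℏ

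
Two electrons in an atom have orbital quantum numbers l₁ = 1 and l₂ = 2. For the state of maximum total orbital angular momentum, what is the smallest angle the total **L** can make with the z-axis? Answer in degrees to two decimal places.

θ_min ≈ 30.00°

L runs from |1 − 2| = 1 to 1 + 2 = 3.
L ∈ {1, 2, 3}.
The maximum is L = 3, with |L_tot| = ℏ√(3·4) = 2√3 ℏ.
The minimum angle with z is arccos(3/√12) ≈ 30.00°.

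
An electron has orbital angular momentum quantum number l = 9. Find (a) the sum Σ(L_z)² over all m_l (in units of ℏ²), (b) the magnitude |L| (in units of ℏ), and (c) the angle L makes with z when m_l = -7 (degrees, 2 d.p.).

Σ m_l² = 570, so Σ(L_z)² = 570 ℏ².
|L| = ℏ√(9·10) = 3√10 ℏ ≈ 9.487ℏ.
For m_l = -7: cos θ = -7/√90, θ ≈ 137.55°.

Σ(L_z)² = 570 ℏ²; |L| = 3√10 ℏ ≈ 9.487ℏ; θ(m_l=-7) ≈ 137.55°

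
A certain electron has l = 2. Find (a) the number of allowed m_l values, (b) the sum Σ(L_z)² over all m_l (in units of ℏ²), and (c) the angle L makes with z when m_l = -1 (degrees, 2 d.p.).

There are 2l+1 = 5 values of m_l.
Σ m_l² = 10, so Σ(L_z)² = 10 ℏ².
For m_l = -1: cos θ = -1/√6, θ ≈ 114.09°.

5 values; Σ(L_z)² = 10 ℏ²; θ(m_l=-1) ≈ 114.09°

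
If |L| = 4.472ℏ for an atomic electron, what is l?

|L| = ℏ√(l(l+1)), so l(l+1) = 20.
Solving: l = 4.

l = 4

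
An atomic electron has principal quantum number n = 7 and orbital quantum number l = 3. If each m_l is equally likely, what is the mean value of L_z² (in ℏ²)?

⟨L_z²⟩ = 4 ℏ²

m_l ∈ {-3, -2, -1, 0, 1, 2, 3}.
Average of L_z² over 7 states: 28/7 ℏ² = 4 ℏ².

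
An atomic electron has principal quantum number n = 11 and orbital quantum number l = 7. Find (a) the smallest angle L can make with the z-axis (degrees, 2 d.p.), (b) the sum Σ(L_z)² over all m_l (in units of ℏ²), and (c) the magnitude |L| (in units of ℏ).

cos θ_min = 7/√56, so θ_min ≈ 20.70°.
Σ m_l² = 280, so Σ(L_z)² = 280 ℏ².
|L| = ℏ√(7·8) = 2√14 ℏ ≈ 7.483ℏ.

θ_min ≈ 20.70°; Σ(L_z)² = 280 ℏ²; |L| = 2√14 ℏ ≈ 7.483ℏ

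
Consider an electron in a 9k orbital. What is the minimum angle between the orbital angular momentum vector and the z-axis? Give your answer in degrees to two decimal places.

For 9k, l = 7.
|L| = ℏ√(l(l+1)) = 2√14 ℏ.
The smallest angle corresponds to the largest L_z, i.e. m_l = l = 7, giving L_z = 7ℏ.
cos θ_min = 7/√56, so θ_min ≈ 20.70°.

θ_min ≈ 20.70°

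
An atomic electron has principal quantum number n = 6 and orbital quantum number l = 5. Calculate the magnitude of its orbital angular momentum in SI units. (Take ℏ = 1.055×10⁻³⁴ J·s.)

|L| = 5.778×10⁻³⁴ J·s

|L| = ℏ√(l(l+1)) = ℏ√(5·6) = √30 ℏ
Numerically, |L| = 5.477 × (1.055×10⁻³⁴ J·s) = 5.778×10⁻³⁴ J·s.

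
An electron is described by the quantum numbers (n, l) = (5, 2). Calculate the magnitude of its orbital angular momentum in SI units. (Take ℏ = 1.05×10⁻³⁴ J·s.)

|L| = ℏ√(l(l+1)) = ℏ√(2·3) = √6 ℏ
Numerically, |L| = 2.449 × (1.05×10⁻³⁴ J·s) = 2.57×10⁻³⁴ J·s.

|L| = 2.57×10⁻³⁴ J·s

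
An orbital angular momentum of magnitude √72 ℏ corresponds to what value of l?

l = 8

(|L|/ℏ)² = l(l+1) = 72.
The positive root is l = 8.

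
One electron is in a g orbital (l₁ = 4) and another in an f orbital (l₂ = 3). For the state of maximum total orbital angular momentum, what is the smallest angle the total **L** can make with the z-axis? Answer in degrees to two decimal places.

L runs from |4 − 3| = 1 to 4 + 3 = 7.
L ∈ {1, 2, 3, 4, 5, 6, 7}.
The maximum is L = 7, with |L_tot| = ℏ√(7·8) = 2√14 ℏ.
The minimum angle with z is arccos(7/√56) ≈ 20.70°.

θ_min ≈ 20.70°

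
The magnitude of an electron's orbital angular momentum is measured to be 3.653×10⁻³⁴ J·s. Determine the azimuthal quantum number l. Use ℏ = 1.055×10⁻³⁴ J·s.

l = 3

In units of ℏ, |L| ≈ 3.463.
Set l(l+1) = 11.99; the integer solution is l = 3.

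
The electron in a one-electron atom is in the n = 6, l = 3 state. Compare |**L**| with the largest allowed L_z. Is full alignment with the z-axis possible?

No: L_z,max = 3ℏ < |L| = 2√3 ℏ ≈ 3.464ℏ

|L| = 2√3 ℏ ≈ 3.4641ℏ, while L_z,max = lℏ = 3ℏ.
Since |L| > L_z,max, the vector can never point exactly along z; the closest it comes is θ_min = arccos(3/√12) ≈ 30.0°.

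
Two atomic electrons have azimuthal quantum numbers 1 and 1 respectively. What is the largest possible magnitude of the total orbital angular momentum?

The total orbital quantum number L ranges from |l₁ − l₂| to l₁ + l₂ in integer steps.
L ∈ {0, 1, 2}.
The largest magnitude corresponds to L = 2: |L_tot| = ℏ√(2·3) = √6 ℏ.

|L_tot|_max = √6 ℏ ≈ 2.449ℏ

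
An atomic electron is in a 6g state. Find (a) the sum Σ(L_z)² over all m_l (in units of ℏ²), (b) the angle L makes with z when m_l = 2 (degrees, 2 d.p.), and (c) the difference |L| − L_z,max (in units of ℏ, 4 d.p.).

The 6g subshell has l = 4.
Σ m_l² = 60, so Σ(L_z)² = 60 ℏ².
For m_l = 2: cos θ = 2/√20, θ ≈ 63.43°.
|L| − L_z,max = (2√5 − 4)ℏ ≈ 0.4721ℏ.

Σ(L_z)² = 60 ℏ²; θ(m_l=2) ≈ 63.43°; |L|−L_z,max ≈ 0.4721ℏ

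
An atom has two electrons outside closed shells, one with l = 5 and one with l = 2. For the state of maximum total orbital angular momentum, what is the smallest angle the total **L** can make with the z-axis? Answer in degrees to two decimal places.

θ_min ≈ 20.70°

Angular momentum addition gives L = |l₁ − l₂|, …, l₁ + l₂.
Allowed values: L = 3, 4, 5, 6, 7.
The maximum is L = 7, with |L_tot| = ℏ√(7·8) = 2√14 ℏ.
The minimum angle with z is arccos(7/√56) ≈ 20.70°.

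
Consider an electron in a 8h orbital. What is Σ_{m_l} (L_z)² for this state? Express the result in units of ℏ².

For 8h, l = 5.
m_l runs from −5 to 5, i.e. {-5, -4, -3, -2, -1, 0, 1, 2, 3, 4, 5}.
Summing m² from −5 to 5: Σ m_l² = 110.

Σ(L_z)² = 110 ℏ²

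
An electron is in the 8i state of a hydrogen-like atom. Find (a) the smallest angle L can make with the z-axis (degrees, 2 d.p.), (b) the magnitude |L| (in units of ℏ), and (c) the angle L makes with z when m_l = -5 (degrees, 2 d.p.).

8i means n = 8, l = 6.
cos θ_min = 6/√42, so θ_min ≈ 22.21°.
|L| = ℏ√(6·7) = √42 ℏ ≈ 6.481ℏ.
For m_l = -5: cos θ = -5/√42, θ ≈ 140.49°.

θ_min ≈ 22.21°; |L| = √42 ℏ ≈ 6.481ℏ; θ(m_l=-5) ≈ 140.49°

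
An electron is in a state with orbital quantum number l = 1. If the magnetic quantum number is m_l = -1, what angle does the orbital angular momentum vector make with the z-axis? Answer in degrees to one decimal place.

|L| = √(l(l+1)) ℏ = √2 ℏ.
L_z = m_l ℏ = −1ℏ.
cos θ = L_z/|L| = -1/√2, so θ ≈ 135.0°.

θ ≈ 135.0°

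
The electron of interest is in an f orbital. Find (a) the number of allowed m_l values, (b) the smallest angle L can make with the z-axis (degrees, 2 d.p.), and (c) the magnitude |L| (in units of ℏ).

F corresponds to l = 3.
There are 2l+1 = 7 values of m_l.
cos θ_min = 3/√12, so θ_min ≈ 30.00°.
|L| = ℏ√(3·4) = 2√3 ℏ ≈ 3.464ℏ.

7 values; θ_min ≈ 30.00°; |L| = 2√3 ℏ ≈ 3.464ℏ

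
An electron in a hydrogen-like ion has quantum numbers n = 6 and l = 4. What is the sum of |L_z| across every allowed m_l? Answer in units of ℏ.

The allowed m_l values are -4, -3, -2, -1, 0, 1, 2, 3, 4.
Σ|m_l| = 2·4(4+1)/2 = 20.

Σ|L_z| = 20 ℏ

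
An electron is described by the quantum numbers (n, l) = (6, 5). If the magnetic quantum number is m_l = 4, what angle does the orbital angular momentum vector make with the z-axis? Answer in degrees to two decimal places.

θ ≈ 43.09°

|L| = √(l(l+1)) ℏ = √30 ℏ.
L_z = m_l ℏ = 4ℏ.
cos θ = L_z/|L| = 4/√30, so θ ≈ 43.09°.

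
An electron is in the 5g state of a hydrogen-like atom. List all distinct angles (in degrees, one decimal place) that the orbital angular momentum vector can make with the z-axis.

θ ∈ {26.6°, 47.9°, 63.4°, 77.1°, 90.0°, 102.9°, 116.6°, 132.1°, 153.4°}

The 5g subshell has l = 4.
|L| = √(l(l+1)) ℏ = 2√5 ℏ.
cos θ = m_l/√20 for each m_l ∈ {-4, -3, -2, -1, 0, 1, 2, 3, 4}.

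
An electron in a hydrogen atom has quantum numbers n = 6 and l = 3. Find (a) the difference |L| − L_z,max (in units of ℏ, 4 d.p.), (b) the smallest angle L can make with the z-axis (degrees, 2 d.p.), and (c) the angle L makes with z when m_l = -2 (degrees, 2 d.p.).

|L| − L_z,max = (2√3 − 3)ℏ ≈ 0.4641ℏ.
cos θ_min = 3/√12, so θ_min ≈ 30.00°.
For m_l = -2: cos θ = -2/√12, θ ≈ 125.26°.

|L|−L_z,max ≈ 0.4641ℏ; θ_min ≈ 30.00°; θ(m_l=-2) ≈ 125.26°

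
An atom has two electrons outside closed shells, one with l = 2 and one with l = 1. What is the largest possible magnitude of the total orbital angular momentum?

|L_tot|_max = 2√3 ℏ ≈ 3.464ℏ

L runs from |2 − 1| = 1 to 2 + 1 = 3.
So L can be 1, 2, 3.
The largest magnitude corresponds to L = 3: |L_tot| = ℏ√(3·4) = 2√3 ℏ.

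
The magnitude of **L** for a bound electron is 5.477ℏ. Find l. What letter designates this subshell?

l = 5 (h orbital)

Since |L|² = l(l+1)ℏ², l(l+1) = 30.
Solving: l = 5.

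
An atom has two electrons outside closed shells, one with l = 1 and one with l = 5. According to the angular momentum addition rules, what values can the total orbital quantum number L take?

L = 4, 5, 6

L runs from |1 − 5| = 4 to 1 + 5 = 6.
L ∈ {4, 5, 6}.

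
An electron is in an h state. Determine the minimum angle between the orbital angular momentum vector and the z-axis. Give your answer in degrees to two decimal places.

The letter h corresponds to l = 5.
|L|² = l(l+1)ℏ² = 30ℏ², so |L| = √30 ℏ.
The smallest angle corresponds to the largest L_z, i.e. m_l = l = 5, giving L_z = 5ℏ.
cos θ_min = 5/√30, so θ_min ≈ 24.09°.

θ_min ≈ 24.09°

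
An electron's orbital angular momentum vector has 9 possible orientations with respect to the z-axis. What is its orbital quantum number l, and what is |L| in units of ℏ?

9 = 2l + 1, so l = (9−1)/2 = 4.
Then |L| = √(l(l+1)) ℏ = 2√5 ℏ.

l = 4, |L| = 2√5 ℏ ≈ 4.472ℏ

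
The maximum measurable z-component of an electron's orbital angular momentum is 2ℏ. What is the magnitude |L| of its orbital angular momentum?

|L| = √6 ℏ ≈ 2.449ℏ

Since max m_l = l, l = 2.
Then |L| = ℏ√(2·3) = √6 ℏ.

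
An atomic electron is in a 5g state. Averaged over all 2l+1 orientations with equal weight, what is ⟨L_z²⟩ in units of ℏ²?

For 5g, l = 4.
m_l ∈ {-4, -3, -2, -1, 0, 1, 2, 3, 4}.
⟨L_z²⟩ = ℏ²·l(l+1)/3 = 6.667ℏ².

⟨L_z²⟩ = 6.667 ℏ²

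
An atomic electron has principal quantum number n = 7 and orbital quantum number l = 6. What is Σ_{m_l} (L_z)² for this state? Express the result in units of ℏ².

Σ(L_z)² = 182 ℏ²

m_l runs from −6 to 6, i.e. {-6, -5, -4, -3, -2, -1, 0, 1, 2, 3, 4, 5, 6}.
Σ m_l² = l(l+1)(2l+1)/3 = 6·7·13/3 = 182.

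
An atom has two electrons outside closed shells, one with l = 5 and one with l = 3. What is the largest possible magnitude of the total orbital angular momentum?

L runs from |5 − 3| = 2 to 5 + 3 = 8.
Allowed values: L = 2, 3, 4, 5, 6, 7, 8.
The largest magnitude corresponds to L = 8: |L_tot| = ℏ√(8·9) = 6√2 ℏ.

|L_tot|_max = 6√2 ℏ ≈ 8.485ℏ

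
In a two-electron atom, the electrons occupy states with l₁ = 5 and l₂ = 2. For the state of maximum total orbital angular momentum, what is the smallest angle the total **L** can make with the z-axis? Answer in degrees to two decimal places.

L runs from |5 − 2| = 3 to 5 + 2 = 7.
L ∈ {3, 4, 5, 6, 7}.
The maximum is L = 7, with |L_tot| = ℏ√(7·8) = 2√14 ℏ.
The minimum angle with z is arccos(7/√56) ≈ 20.70°.

θ_min ≈ 20.70°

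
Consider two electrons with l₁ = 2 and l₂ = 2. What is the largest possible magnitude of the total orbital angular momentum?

Angular momentum addition gives L = |l₁ − l₂|, …, l₁ + l₂.
L ∈ {0, 1, 2, 3, 4}.
The largest magnitude corresponds to L = 4: |L_tot| = ℏ√(4·5) = 2√5 ℏ.

|L_tot|_max = 2√5 ℏ ≈ 4.472ℏ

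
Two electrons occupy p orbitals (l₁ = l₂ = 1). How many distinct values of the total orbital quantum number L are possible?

3

L runs from |1 − 1| = 0 to 1 + 1 = 2.
L ∈ {0, 1, 2}.
That is 3 values.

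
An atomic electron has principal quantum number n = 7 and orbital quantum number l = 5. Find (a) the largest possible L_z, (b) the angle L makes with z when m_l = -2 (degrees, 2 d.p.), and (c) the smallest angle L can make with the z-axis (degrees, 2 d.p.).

L_z,max = lℏ = 5ℏ.
For m_l = -2: cos θ = -2/√30, θ ≈ 111.42°.
cos θ_min = 5/√30, so θ_min ≈ 24.09°.

L_z,max = 5ℏ; θ(m_l=-2) ≈ 111.42°; θ_min ≈ 24.09°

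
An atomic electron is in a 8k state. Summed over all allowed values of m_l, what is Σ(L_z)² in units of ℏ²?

For 8k, l = 7.
m_l runs from −7 to 7, i.e. {-7, -6, -5, -4, -3, -2, -1, 0, 1, 2, 3, 4, 5, 6, 7}.
Σ m_l² = 2·(1 + 4 + 9 + 16 + 25 + 36 + 49) = 280.

Σ(L_z)² = 280 ℏ²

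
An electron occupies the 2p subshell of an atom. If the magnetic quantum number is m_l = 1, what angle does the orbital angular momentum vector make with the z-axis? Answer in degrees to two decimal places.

θ ≈ 45.00°

2p means n = 2, l = 1.
|L| = √(l(l+1)) ℏ = √2 ℏ.
L_z = m_l ℏ = 1ℏ.
cos θ = L_z/|L| = 1/√2, so θ ≈ 45.00°.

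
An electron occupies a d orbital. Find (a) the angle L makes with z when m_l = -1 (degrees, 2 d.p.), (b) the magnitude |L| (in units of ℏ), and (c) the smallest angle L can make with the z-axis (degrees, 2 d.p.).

θ(m_l=-1) ≈ 114.09°; |L| = √6 ℏ ≈ 2.449ℏ; θ_min ≈ 35.26°

A d state has l = 2.
For m_l = -1: cos θ = -1/√6, θ ≈ 114.09°.
|L| = ℏ√(2·3) = √6 ℏ ≈ 2.449ℏ.
cos θ_min = 2/√6, so θ_min ≈ 35.26°.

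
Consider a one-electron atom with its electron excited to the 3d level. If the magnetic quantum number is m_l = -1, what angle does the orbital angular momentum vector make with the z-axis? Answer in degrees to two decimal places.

The 3d level has l = 2.
|L| = ℏ√(l(l+1)) = √6 ℏ.
L_z = m_l ℏ = −1ℏ.
cos θ = L_z/|L| = -1/√6, so θ ≈ 114.09°.

θ ≈ 114.09°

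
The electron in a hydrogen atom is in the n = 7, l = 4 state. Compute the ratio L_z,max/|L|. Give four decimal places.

L_z,max/|L| = 0.8944

|L| = 2√5 ℏ ≈ 4.4721ℏ, while L_z,max = lℏ = 4ℏ.
L_z,max/|L| = 4/√20 = 0.8944.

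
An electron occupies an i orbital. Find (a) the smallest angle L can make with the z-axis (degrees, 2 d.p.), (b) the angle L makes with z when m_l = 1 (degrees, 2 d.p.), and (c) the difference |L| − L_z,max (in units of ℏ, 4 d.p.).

For an i orbital, l = 6.
cos θ_min = 6/√42, so θ_min ≈ 22.21°.
For m_l = 1: cos θ = 1/√42, θ ≈ 81.12°.
|L| − L_z,max = (√42 − 6)ℏ ≈ 0.4807ℏ.

θ_min ≈ 22.21°; θ(m_l=1) ≈ 81.12°; |L|−L_z,max ≈ 0.4807ℏ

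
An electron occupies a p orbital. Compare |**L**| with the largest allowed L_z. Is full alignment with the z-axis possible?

No: L_z,max = 1ℏ < |L| = √2 ℏ ≈ 1.414ℏ

For a p orbital, l = 1.
|L| = √2 ℏ ≈ 1.4142ℏ, while L_z,max = lℏ = 1ℏ.
Since |L| > L_z,max, the vector can never point exactly along z; the closest it comes is θ_min = arccos(1/√2) ≈ 45.0°.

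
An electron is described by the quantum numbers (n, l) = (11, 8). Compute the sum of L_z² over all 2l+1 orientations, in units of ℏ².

Σ(L_z)² = 408 ℏ²

The allowed m_l values are -8, -7, -6, -5, -4, -3, -2, -1, 0, 1, 2, 3, 4, 5, 6, 7, 8.
Summing m² from −8 to 8: Σ m_l² = 408.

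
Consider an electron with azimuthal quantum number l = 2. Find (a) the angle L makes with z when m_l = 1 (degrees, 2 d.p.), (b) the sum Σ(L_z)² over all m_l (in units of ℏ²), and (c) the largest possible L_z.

θ(m_l=1) ≈ 65.91°; Σ(L_z)² = 10 ℏ²; L_z,max = 2ℏ

For m_l = 1: cos θ = 1/√6, θ ≈ 65.91°.
Σ m_l² = 10, so Σ(L_z)² = 10 ℏ².
L_z,max = lℏ = 2ℏ.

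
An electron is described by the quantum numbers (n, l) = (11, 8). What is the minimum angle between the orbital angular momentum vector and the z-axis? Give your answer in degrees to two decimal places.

|L|² = l(l+1)ℏ² = 72ℏ², so |L| = 6√2 ℏ.
The smallest angle corresponds to the largest L_z, i.e. m_l = l = 8, giving L_z = 8ℏ.
cos θ_min = 8/√72, so θ_min ≈ 19.47°.

θ_min ≈ 19.47°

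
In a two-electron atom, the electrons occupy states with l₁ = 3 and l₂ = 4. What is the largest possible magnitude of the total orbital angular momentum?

The total orbital quantum number L ranges from |l₁ − l₂| to l₁ + l₂ in integer steps.
So L can be 1, 2, 3, 4, 5, 6, 7.
The largest magnitude corresponds to L = 7: |L_tot| = ℏ√(7·8) = 2√14 ℏ.

|L_tot|_max = 2√14 ℏ ≈ 7.483ℏ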